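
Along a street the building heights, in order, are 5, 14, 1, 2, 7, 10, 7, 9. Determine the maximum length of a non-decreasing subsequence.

5

Track the smallest tail for each achievable length (allowing ties):
5 → extends → [5]
14 → extends → [5, 14]
1 → replaces 5 → [1, 14]
2 → replaces 14 → [1, 2]
7 → extends → [1, 2, 7]
10 → extends → [1, 2, 7, 10]
7 → replaces 10 → [1, 2, 7, 7]
9 → extends → [1, 2, 7, 7, 9]
Five tails, so the longest non-decreasing subsequence has length 5 (e.g. 1, 2, 7, 7, 9).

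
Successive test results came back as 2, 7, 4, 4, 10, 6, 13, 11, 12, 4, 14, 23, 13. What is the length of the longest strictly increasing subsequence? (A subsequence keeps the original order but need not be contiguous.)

7

Let dp[i] be the length of the longest such subsequence ending at index i:
i:      1  2  3  4  5  6  7  8  9 10 11 12 13
a[i]:   2  7  4  4 10  6 13 11 12  4 14 23 13
dp:     1  2  2  2  3  3  4  4  5  2  6  7  6
Maximum dp value is 7.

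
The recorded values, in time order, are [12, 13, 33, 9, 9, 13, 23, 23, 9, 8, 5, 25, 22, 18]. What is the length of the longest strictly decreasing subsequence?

5

Let dp[i] be the longest strictly decreasing subsequence ending at i:
i:      1  2  3  4  5  6  7  8  9 10 11 12 13 14
a[i]:  12 13 33  9  9 13 23 23  9  8  5 25 22 18
dp:     1  1  1  2  2  2  2  2  3  4  5  2  3  4
Maximum is 5.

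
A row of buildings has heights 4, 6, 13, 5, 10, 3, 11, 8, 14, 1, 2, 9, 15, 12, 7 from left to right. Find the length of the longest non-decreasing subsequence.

6

Track the smallest tail for each achievable length (allowing ties):
4 → extends → [4]
6 → extends → [4, 6]
13 → extends → [4, 6, 13]
5 → replaces 6 → [4, 5, 13]
10 → replaces 13 → [4, 5, 10]
3 → replaces 4 → [3, 5, 10]
11 → extends → [3, 5, 10, 11]
8 → replaces 10 → [3, 5, 8, 11]
14 → extends → [3, 5, 8, 11, 14]
1 → replaces 3 → [1, 5, 8, 11, 14]
2 → replaces 5 → [1, 2, 8, 11, 14]
9 → replaces 11 → [1, 2, 8, 9, 14]
15 → extends → [1, 2, 8, 9, 14, 15]
12 → replaces 14 → [1, 2, 8, 9, 12, 15]
7 → replaces 8 → [1, 2, 7, 9, 12, 15]
Six tails, so the longest non-decreasing subsequence has length 6 (e.g. 4, 6, 10, 11, 14, 15).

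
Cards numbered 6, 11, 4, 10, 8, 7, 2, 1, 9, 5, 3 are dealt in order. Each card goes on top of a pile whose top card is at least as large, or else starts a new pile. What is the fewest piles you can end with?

Place each on the leftmost legal pile:
6 → new pile 1 (tops now [6])
11 → new pile 2 (tops now [6, 11])
4 → pile 1 (tops now [4, 11])
10 → pile 2 (tops now [4, 10])
8 → pile 2 (tops now [4, 8])
7 → pile 2 (tops now [4, 7])
2 → pile 1 (tops now [2, 7])
1 → pile 1 (tops now [1, 7])
9 → new pile 3 (tops now [1, 7, 9])
5 → pile 2 (tops now [1, 5, 9])
3 → pile 2 (tops now [1, 3, 9])
Three piles.

3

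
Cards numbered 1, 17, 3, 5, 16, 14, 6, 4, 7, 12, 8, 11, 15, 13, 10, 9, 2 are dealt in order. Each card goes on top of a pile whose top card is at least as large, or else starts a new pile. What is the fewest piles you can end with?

Place each on the leftmost legal pile:
1 → new pile 1 (tops now [1])
17 → new pile 2 (tops now [1, 17])
3 → pile 2 (tops now [1, 3])
5 → new pile 3 (tops now [1, 3, 5])
16 → new pile 4 (tops now [1, 3, 5, 16])
14 → pile 4 (tops now [1, 3, 5, 14])
6 → pile 4 (tops now [1, 3, 5, 6])
4 → pile 3 (tops now [1, 3, 4, 6])
7 → new pile 5 (tops now [1, 3, 4, 6, 7])
12 → new pile 6 (tops now [1, 3, 4, 6, 7, 12])
8 → pile 6 (tops now [1, 3, 4, 6, 7, 8])
11 → new pile 7 (tops now [1, 3, 4, 6, 7, 8, 11])
15 → new pile 8 (tops now [1, 3, 4, 6, 7, 8, 11, 15])
13 → pile 8 (tops now [1, 3, 4, 6, 7, 8, 11, 13])
10 → pile 7 (tops now [1, 3, 4, 6, 7, 8, 10, 13])
9 → pile 7 (tops now [1, 3, 4, 6, 7, 8, 9, 13])
2 → pile 2 (tops now [1, 2, 4, 6, 7, 8, 9, 13])
Eight piles.

8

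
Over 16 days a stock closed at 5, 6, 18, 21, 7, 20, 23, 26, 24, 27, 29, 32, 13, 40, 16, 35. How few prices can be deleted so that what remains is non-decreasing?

6

Fewest deletions = n − (longest non-decreasing subsequence).
i:      1  2  3  4  5  6  7  8  9 10 11 12 13 14 15 16
a[i]:   5  6 18 21  7 20 23 26 24 27 29 32 13 40 16 35
dp:     1  2  3  4  3  4  5  6  6  7  8  9  4 10  5 10
max dp = 10, so deletions = 16 − 10 = 6.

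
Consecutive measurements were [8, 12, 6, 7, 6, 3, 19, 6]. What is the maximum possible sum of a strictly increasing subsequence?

Let S[i] be the best sum of a strictly increasing subsequence ending at i:
i:      1  2  3  4  5  6  7  8
a[i]:   8 12  6  7  6  3 19  6
S:      8 20  6 13  6  3 39  9
Maximum is 39 (e.g. 8 + 12 + 19).

39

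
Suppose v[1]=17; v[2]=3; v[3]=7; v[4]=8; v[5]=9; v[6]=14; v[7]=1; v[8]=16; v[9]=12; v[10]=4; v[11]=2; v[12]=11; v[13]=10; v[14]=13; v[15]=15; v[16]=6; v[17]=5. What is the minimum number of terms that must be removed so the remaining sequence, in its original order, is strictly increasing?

10

Fewest deletions = n − (longest strictly increasing subsequence).
i:      1  2  3  4  5  6  7  8  9 10 11 12 13 14 15 16 17
v[i]:  17  3  7  8  9 14  1 16 12  4  2 11 10 13 15  6  5
dp:     1  1  2  3  4  5  1  6  5  2  2  5  5  6  7  3  3
max dp = 7, so deletions = 17 − 7 = 10.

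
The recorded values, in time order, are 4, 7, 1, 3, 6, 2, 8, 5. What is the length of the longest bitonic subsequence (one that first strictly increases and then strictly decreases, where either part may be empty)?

5

inc[i] = longest strictly increasing subsequence ending at i; dec[i] = longest strictly decreasing subsequence starting at i:
i:     1 2 3 4 5 6 7 8
a[i]:  4 7 1 3 6 2 8 5
inc:   1 2 1 2 3 2 4 3
dec:   3 3 1 2 2 1 2 1
Best peak at i=7 (value 8): inc=4, dec=2, length 4+2−1 = 5.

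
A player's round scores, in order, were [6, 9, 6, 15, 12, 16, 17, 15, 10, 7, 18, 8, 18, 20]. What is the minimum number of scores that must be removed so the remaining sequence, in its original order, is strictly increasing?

7

Fewest deletions = n − (longest strictly increasing subsequence).
Patience tails:
6 → extends → [6]
9 → extends → [6, 9]
6 → already a tail → [6, 9]
15 → extends → [6, 9, 15]
12 → replaces 15 → [6, 9, 12]
16 → extends → [6, 9, 12, 16]
17 → extends → [6, 9, 12, 16, 17]
15 → replaces 16 → [6, 9, 12, 15, 17]
10 → replaces 12 → [6, 9, 10, 15, 17]
7 → replaces 9 → [6, 7, 10, 15, 17]
18 → extends → [6, 7, 10, 15, 17, 18]
8 → replaces 10 → [6, 7, 8, 15, 17, 18]
18 → already a tail → [6, 7, 8, 15, 17, 18]
20 → extends → [6, 7, 8, 15, 17, 18, 20]
Longest strictly increasing subsequence has length 7, so deletions = 14 − 7 = 7.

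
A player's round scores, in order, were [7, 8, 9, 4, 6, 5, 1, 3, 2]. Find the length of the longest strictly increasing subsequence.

Track the smallest tail for each achievable length (strict):
7 → extends → [7]
8 → extends → [7, 8]
9 → extends → [7, 8, 9]
4 → replaces 7 → [4, 8, 9]
6 → replaces 8 → [4, 6, 9]
5 → replaces 6 → [4, 5, 9]
1 → replaces 4 → [1, 5, 9]
3 → replaces 5 → [1, 3, 9]
2 → replaces 3 → [1, 2, 9]
Three tails, so the longest strictly increasing subsequence has length 3 (e.g. 7, 8, 9).

3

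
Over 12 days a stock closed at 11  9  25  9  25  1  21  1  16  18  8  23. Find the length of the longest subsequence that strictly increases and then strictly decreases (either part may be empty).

5

inc[i] = longest strictly increasing subsequence ending at i; dec[i] = longest strictly decreasing subsequence starting at i:
i:      1  2  3  4  5  6  7  8  9 10 11 12
a[i]:  11  9 25  9 25  1 21  1 16 18  8 23
inc:    1  1  2  1  2  1  2  1  2  3  2  4
dec:    3  2  4  2  4  1  3  1  2  2  1  1
Best peak at i=3 (value 25): inc=2, dec=4, length 2+4−1 = 5.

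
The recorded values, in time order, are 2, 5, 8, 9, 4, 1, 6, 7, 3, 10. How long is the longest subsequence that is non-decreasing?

5

Track the smallest tail for each achievable length (allowing ties):
2 → extends → [2]
5 → extends → [2, 5]
8 → extends → [2, 5, 8]
9 → extends → [2, 5, 8, 9]
4 → replaces 5 → [2, 4, 8, 9]
1 → replaces 2 → [1, 4, 8, 9]
6 → replaces 8 → [1, 4, 6, 9]
7 → replaces 9 → [1, 4, 6, 7]
3 → replaces 4 → [1, 3, 6, 7]
10 → extends → [1, 3, 6, 7, 10]
Five tails, so the longest non-decreasing subsequence has length 5 (e.g. 2, 5, 8, 9, 10).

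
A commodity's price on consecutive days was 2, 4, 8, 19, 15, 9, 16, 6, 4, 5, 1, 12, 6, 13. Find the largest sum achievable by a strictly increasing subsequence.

48

Let S[i] be the best sum of a strictly increasing subsequence ending at i:
i:      1  2  3  4  5  6  7  8  9 10 11 12 13 14
a[i]:   2  4  8 19 15  9 16  6  4  5  1 12  6 13
S:      2  6 14 33 29 23 45 12  6 11  1 35 17 48
Maximum is 48 (e.g. 2 + 4 + 8 + 9 + 12 + 13).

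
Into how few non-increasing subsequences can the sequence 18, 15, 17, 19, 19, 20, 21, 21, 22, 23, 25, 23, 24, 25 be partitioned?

The minimum number of non-increasing subsequences covering a sequence equals the length of its longest strictly increasing subsequence.
LIS length is 9 (e.g. 15, 17, 19, 20, 21, 22, 23, 24, 25), so 9 piles are needed.

9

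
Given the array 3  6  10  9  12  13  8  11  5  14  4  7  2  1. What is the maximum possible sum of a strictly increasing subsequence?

Let S[i] be the best sum of a strictly increasing subsequence ending at i:
i:      1  2  3  4  5  6  7  8  9 10 11 12 13 14
a[i]:   3  6 10  9 12 13  8 11  5 14  4  7  2  1
S:      3  9 19 18 31 44 17 30  8 58  7 16  2  1
Maximum is 58 (e.g. 3 + 6 + 10 + 12 + 13 + 14).

58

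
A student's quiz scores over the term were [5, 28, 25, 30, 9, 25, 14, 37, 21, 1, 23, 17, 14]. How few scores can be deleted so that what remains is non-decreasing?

8

Fewest deletions = n − (longest non-decreasing subsequence).
i:      1  2  3  4  5  6  7  8  9 10 11 12 13
a[i]:   5 28 25 30  9 25 14 37 21  1 23 17 14
dp:     1  2  2  3  2  3  3  4  4  1  5  4  4
max dp = 5, so deletions = 13 − 5 = 8.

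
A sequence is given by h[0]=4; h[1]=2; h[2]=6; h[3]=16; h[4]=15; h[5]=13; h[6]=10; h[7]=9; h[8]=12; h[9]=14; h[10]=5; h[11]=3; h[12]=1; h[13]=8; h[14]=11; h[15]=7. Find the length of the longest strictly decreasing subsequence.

8

Negate each value so 'decreasing' becomes 'increasing', then run patience tails on the negated sequence:
-4 → extends → [-4]
-2 → extends → [-4, -2]
-6 → replaces -4 → [-6, -2]
-16 → replaces -6 → [-16, -2]
-15 → replaces -2 → [-16, -15]
-13 → extends → [-16, -15, -13]
-10 → extends → [-16, -15, -13, -10]
-9 → extends → [-16, -15, -13, -10, -9]
-12 → replaces -10 → [-16, -15, -13, -12, -9]
-14 → replaces -13 → [-16, -15, -14, -12, -9]
-5 → extends → [-16, -15, -14, -12, -9, -5]
-3 → extends → [-16, -15, -14, -12, -9, -5, -3]
-1 → extends → [-16, -15, -14, -12, -9, -5, -3, -1]
-8 → replaces -5 → [-16, -15, -14, -12, -9, -8, -3, -1]
-11 → replaces -9 → [-16, -15, -14, -12, -11, -8, -3, -1]
-7 → replaces -3 → [-16, -15, -14, -12, -11, -8, -7, -1]
Eight tails, so the longest strictly decreasing subsequence of the original has length 8.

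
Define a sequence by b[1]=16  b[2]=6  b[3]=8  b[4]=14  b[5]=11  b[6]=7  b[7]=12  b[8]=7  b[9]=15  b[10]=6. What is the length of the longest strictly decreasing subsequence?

5

Negate each value so 'decreasing' becomes 'increasing', then run patience tails on the negated sequence:
-16 → extends → [-16]
-6 → extends → [-16, -6]
-8 → replaces -6 → [-16, -8]
-14 → replaces -8 → [-16, -14]
-11 → extends → [-16, -14, -11]
-7 → extends → [-16, -14, -11, -7]
-12 → replaces -11 → [-16, -14, -12, -7]
-7 → already a tail → [-16, -14, -12, -7]
-15 → replaces -14 → [-16, -15, -12, -7]
-6 → extends → [-16, -15, -12, -7, -6]
Five tails, so the longest strictly decreasing subsequence of the original has length 5.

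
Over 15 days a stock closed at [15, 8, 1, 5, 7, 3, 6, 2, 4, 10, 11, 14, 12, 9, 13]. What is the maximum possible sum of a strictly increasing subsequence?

Let S[i] be the best sum of a strictly increasing subsequence ending at i:
i:      1  2  3  4  5  6  7  8  9 10 11 12 13 14 15
a[i]:  15  8  1  5  7  3  6  2  4 10 11 14 12  9 13
S:     15  8  1  6 13  4 12  3  8 23 34 48 46 22 59
Maximum is 59 (e.g. 1 + 5 + 7 + 10 + 11 + 12 + 13).

59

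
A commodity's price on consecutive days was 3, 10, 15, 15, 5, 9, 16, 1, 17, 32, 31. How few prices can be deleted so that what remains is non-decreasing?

4

Fewest deletions = n − (longest non-decreasing subsequence).
i:      1  2  3  4  5  6  7  8  9 10 11
a[i]:   3 10 15 15  5  9 16  1 17 32 31
dp:     1  2  3  4  2  3  5  1  6  7  7
max dp = 7, so deletions = 11 − 7 = 4.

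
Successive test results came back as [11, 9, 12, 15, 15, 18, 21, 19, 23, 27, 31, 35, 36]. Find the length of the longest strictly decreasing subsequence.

2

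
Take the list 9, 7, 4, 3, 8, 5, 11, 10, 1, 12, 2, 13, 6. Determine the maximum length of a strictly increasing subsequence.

5

Let dp[i] be the length of the longest such subsequence ending at index i:
i:      1  2  3  4  5  6  7  8  9 10 11 12 13
a[i]:   9  7  4  3  8  5 11 10  1 12  2 13  6
dp:     1  1  1  1  2  2  3  3  1  4  2  5  3
Maximum dp value is 5.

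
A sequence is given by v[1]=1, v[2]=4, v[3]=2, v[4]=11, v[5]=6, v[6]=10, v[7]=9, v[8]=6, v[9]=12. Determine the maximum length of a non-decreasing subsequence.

Track the smallest tail for each achievable length (allowing ties):
1 → extends → [1]
4 → extends → [1, 4]
2 → replaces 4 → [1, 2]
11 → extends → [1, 2, 11]
6 → replaces 11 → [1, 2, 6]
10 → extends → [1, 2, 6, 10]
9 → replaces 10 → [1, 2, 6, 9]
6 → replaces 9 → [1, 2, 6, 6]
12 → extends → [1, 2, 6, 6, 12]
Five tails, so the longest non-decreasing subsequence has length 5 (e.g. 1, 4, 6, 10, 12).

5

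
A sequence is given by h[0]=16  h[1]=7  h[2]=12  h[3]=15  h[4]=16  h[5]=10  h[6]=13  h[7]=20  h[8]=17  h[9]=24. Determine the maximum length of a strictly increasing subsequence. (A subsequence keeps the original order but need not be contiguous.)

Track the smallest tail for each achievable length (strict):
16 → extends → [16]
7 → replaces 16 → [7]
12 → extends → [7, 12]
15 → extends → [7, 12, 15]
16 → extends → [7, 12, 15, 16]
10 → replaces 12 → [7, 10, 15, 16]
13 → replaces 15 → [7, 10, 13, 16]
20 → extends → [7, 10, 13, 16, 20]
17 → replaces 20 → [7, 10, 13, 16, 17]
24 → extends → [7, 10, 13, 16, 17, 24]
Six tails, so the longest strictly increasing subsequence has length 6 (e.g. 7, 12, 15, 16, 20, 24).

6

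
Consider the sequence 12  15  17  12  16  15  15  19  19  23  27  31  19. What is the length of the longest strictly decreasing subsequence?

Negate each value so 'decreasing' becomes 'increasing', then run patience tails on the negated sequence:
-12 → extends → [-12]
-15 → replaces -12 → [-15]
-17 → replaces -15 → [-17]
-12 → extends → [-17, -12]
-16 → replaces -12 → [-17, -16]
-15 → extends → [-17, -16, -15]
-15 → already a tail → [-17, -16, -15]
-19 → replaces -17 → [-19, -16, -15]
-19 → already a tail → [-19, -16, -15]
-23 → replaces -19 → [-23, -16, -15]
-27 → replaces -23 → [-27, -16, -15]
-31 → replaces -27 → [-31, -16, -15]
-19 → replaces -16 → [-31, -19, -15]
Three tails, so the longest strictly decreasing subsequence of the original has length 3.

3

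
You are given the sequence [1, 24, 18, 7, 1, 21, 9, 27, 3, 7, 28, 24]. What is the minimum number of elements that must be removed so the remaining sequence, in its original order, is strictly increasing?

7

Fewest deletions = n − (longest strictly increasing subsequence).
i:      1  2  3  4  5  6  7  8  9 10 11 12
a[i]:   1 24 18  7  1 21  9 27  3  7 28 24
dp:     1  2  2  2  1  3  3  4  2  3  5  4
max dp = 5, so deletions = 12 − 5 = 7.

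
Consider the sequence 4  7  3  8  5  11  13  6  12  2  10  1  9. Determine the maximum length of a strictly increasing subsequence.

Let dp[i] be the length of the longest such subsequence ending at index i:
i:      1  2  3  4  5  6  7  8  9 10 11 12 13
a[i]:   4  7  3  8  5 11 13  6 12  2 10  1  9
dp:     1  2  1  3  2  4  5  3  5  1  4  1  4
Maximum dp value is 5.

5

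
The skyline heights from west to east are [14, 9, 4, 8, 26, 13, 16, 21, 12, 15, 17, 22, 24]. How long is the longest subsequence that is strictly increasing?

7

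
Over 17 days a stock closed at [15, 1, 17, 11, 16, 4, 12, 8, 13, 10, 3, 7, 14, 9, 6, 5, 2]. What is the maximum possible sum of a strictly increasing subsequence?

51

Let S[i] be the best sum of a strictly increasing subsequence ending at i:
i:      1  2  3  4  5  6  7  8  9 10 11 12 13 14 15 16 17
a[i]:  15  1 17 11 16  4 12  8 13 10  3  7 14  9  6  5  2
S:     15  1 32 12 31  5 24 13 37 23  4 12 51 22 11 10  3
Maximum is 51 (e.g. 1 + 11 + 12 + 13 + 14).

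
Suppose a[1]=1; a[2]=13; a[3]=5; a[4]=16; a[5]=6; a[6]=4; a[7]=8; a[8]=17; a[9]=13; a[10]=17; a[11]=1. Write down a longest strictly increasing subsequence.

1, 5, 6, 8, 13, 17

Patience tails give the LIS length; then backtrack through the dp parents:
1 → extends → [1]
13 → extends → [1, 13]
5 → replaces 13 → [1, 5]
16 → extends → [1, 5, 16]
6 → replaces 16 → [1, 5, 6]
4 → replaces 5 → [1, 4, 6]
8 → extends → [1, 4, 6, 8]
17 → extends → [1, 4, 6, 8, 17]
13 → replaces 17 → [1, 4, 6, 8, 13]
17 → extends → [1, 4, 6, 8, 13, 17]
1 → already a tail → [1, 4, 6, 8, 13, 17]
Length 6; one witness is 1, 5, 6, 8, 13, 17.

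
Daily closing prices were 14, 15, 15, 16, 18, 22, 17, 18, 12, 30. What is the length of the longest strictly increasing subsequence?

6

Track the smallest tail for each achievable length (strict):
14 → extends → [14]
15 → extends → [14, 15]
15 → already a tail → [14, 15]
16 → extends → [14, 15, 16]
18 → extends → [14, 15, 16, 18]
22 → extends → [14, 15, 16, 18, 22]
17 → replaces 18 → [14, 15, 16, 17, 22]
18 → replaces 22 → [14, 15, 16, 17, 18]
12 → replaces 14 → [12, 15, 16, 17, 18]
30 → extends → [12, 15, 16, 17, 18, 30]
Six tails, so the longest strictly increasing subsequence has length 6 (e.g. 14, 15, 16, 18, 22, 30).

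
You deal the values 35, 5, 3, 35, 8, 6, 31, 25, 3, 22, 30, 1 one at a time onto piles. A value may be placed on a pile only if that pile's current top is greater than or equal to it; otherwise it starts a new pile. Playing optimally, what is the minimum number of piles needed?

The minimum number of non-increasing subsequences covering a sequence equals the length of its longest strictly increasing subsequence.
LIS length is 4 (e.g. 5, 8, 25, 30), so 4 piles are needed.

4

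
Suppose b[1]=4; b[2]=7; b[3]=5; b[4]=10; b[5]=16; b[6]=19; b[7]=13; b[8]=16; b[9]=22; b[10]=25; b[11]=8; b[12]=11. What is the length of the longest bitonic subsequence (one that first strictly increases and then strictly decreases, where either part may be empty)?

inc[i] = longest strictly increasing subsequence ending at i; dec[i] = longest strictly decreasing subsequence starting at i:
i:      1  2  3  4  5  6  7  8  9 10 11 12
b[i]:   4  7  5 10 16 19 13 16 22 25  8 11
inc:    1  2  2  3  4  5  4  5  6  7  3  4
dec:    1  2  1  2  3  3  2  2  2  2  1  1
Best peak at i=10 (value 25): inc=7, dec=2, length 7+2−1 = 8.

8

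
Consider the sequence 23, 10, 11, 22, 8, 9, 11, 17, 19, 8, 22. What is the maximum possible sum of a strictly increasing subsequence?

86

Let S[i] be the best sum of a strictly increasing subsequence ending at i:
i:      1  2  3  4  5  6  7  8  9 10 11
a[i]:  23 10 11 22  8  9 11 17 19  8 22
S:     23 10 21 43  8 17 28 45 64  8 86
Maximum is 86 (e.g. 8 + 9 + 11 + 17 + 19 + 22).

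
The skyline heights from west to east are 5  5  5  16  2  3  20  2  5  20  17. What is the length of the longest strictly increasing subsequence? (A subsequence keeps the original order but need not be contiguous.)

Track the smallest tail for each achievable length (strict):
5 → extends → [5]
5 → already a tail → [5]
5 → already a tail → [5]
16 → extends → [5, 16]
2 → replaces 5 → [2, 16]
3 → replaces 16 → [2, 3]
20 → extends → [2, 3, 20]
2 → already a tail → [2, 3, 20]
5 → replaces 20 → [2, 3, 5]
20 → extends → [2, 3, 5, 20]
17 → replaces 20 → [2, 3, 5, 17]
Four tails, so the longest strictly increasing subsequence has length 4 (e.g. 2, 3, 5, 20).

4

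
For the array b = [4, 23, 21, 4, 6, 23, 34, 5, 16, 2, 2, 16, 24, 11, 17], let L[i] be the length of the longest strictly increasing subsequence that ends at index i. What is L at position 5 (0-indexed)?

3

dp[i] = 1 + max{dp[j] : j<i, b[j]<b[i]} (or 1 if no such j):
i:      0  1  2  3  4  5  6  7  8  9 10 11 12 13 14
b[i]:   4 23 21  4  6 23 34  5 16  2  2 16 24 11 17
dp:     1  2  2  1  2  3  4  2  3  1  1  3  4  3  4
At index 5 the value is 3.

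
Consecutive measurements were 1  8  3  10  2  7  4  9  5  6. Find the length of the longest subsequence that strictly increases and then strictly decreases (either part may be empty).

inc[i] = longest strictly increasing subsequence ending at i; dec[i] = longest strictly decreasing subsequence starting at i:
i:      1  2  3  4  5  6  7  8  9 10
a[i]:   1  8  3 10  2  7  4  9  5  6
inc:    1  2  2  3  2  3  3  4  4  5
dec:    1  3  2  3  1  2  1  2  1  1
Best peak at i=4 (value 10): inc=3, dec=3, length 3+3−1 = 5.

5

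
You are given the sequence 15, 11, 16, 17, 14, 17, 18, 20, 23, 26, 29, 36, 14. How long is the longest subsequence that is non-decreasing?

10

Track the smallest tail for each achievable length (allowing ties):
15 → extends → [15]
11 → replaces 15 → [11]
16 → extends → [11, 16]
17 → extends → [11, 16, 17]
14 → replaces 16 → [11, 14, 17]
17 → extends → [11, 14, 17, 17]
18 → extends → [11, 14, 17, 17, 18]
20 → extends → [11, 14, 17, 17, 18, 20]
23 → extends → [11, 14, 17, 17, 18, 20, 23]
26 → extends → [11, 14, 17, 17, 18, 20, 23, 26]
29 → extends → [11, 14, 17, 17, 18, 20, 23, 26, 29]
36 → extends → [11, 14, 17, 17, 18, 20, 23, 26, 29, 36]
14 → replaces 17 → [11, 14, 14, 17, 18, 20, 23, 26, 29, 36]
Ten tails, so the longest non-decreasing subsequence has length 10 (e.g. 15, 16, 17, 17, 18, 20, 23, 26, 29, 36).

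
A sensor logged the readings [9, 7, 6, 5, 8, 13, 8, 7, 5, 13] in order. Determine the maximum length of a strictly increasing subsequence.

3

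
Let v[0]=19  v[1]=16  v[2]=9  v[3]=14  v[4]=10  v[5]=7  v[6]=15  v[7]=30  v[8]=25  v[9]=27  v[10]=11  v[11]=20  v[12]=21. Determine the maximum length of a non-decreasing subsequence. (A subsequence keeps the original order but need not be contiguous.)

Track the smallest tail for each achievable length (allowing ties):
19 → extends → [19]
16 → replaces 19 → [16]
9 → replaces 16 → [9]
14 → extends → [9, 14]
10 → replaces 14 → [9, 10]
7 → replaces 9 → [7, 10]
15 → extends → [7, 10, 15]
30 → extends → [7, 10, 15, 30]
25 → replaces 30 → [7, 10, 15, 25]
27 → extends → [7, 10, 15, 25, 27]
11 → replaces 15 → [7, 10, 11, 25, 27]
20 → replaces 25 → [7, 10, 11, 20, 27]
21 → replaces 27 → [7, 10, 11, 20, 21]
Five tails, so the longest non-decreasing subsequence has length 5 (e.g. 9, 14, 15, 25, 27).

5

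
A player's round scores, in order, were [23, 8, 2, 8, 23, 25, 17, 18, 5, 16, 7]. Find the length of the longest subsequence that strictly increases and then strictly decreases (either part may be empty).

inc[i] = longest strictly increasing subsequence ending at i; dec[i] = longest strictly decreasing subsequence starting at i:
i:      1  2  3  4  5  6  7  8  9 10 11
a[i]:  23  8  2  8 23 25 17 18  5 16  7
inc:    1  1  1  2  3  4  3  4  2  3  3
dec:    4  2  1  2  4  4  3  3  1  2  1
Best peak at i=6 (value 25): inc=4, dec=4, length 4+4−1 = 7.

7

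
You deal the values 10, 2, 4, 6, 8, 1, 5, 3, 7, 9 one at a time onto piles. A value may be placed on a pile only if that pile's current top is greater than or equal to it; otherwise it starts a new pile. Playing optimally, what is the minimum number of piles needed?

5

Place each on the leftmost legal pile:
10 → new pile 1 (tops now [10])
2 → pile 1 (tops now [2])
4 → new pile 2 (tops now [2, 4])
6 → new pile 3 (tops now [2, 4, 6])
8 → new pile 4 (tops now [2, 4, 6, 8])
1 → pile 1 (tops now [1, 4, 6, 8])
5 → pile 3 (tops now [1, 4, 5, 8])
3 → pile 2 (tops now [1, 3, 5, 8])
7 → pile 4 (tops now [1, 3, 5, 7])
9 → new pile 5 (tops now [1, 3, 5, 7, 9])
Five piles.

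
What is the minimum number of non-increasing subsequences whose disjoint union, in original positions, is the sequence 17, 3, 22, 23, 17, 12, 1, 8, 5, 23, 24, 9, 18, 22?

5

Place each on the leftmost legal pile:
17 → new pile 1 (tops now [17])
3 → pile 1 (tops now [3])
22 → new pile 2 (tops now [3, 22])
23 → new pile 3 (tops now [3, 22, 23])
17 → pile 2 (tops now [3, 17, 23])
12 → pile 2 (tops now [3, 12, 23])
1 → pile 1 (tops now [1, 12, 23])
8 → pile 2 (tops now [1, 8, 23])
5 → pile 2 (tops now [1, 5, 23])
23 → pile 3 (tops now [1, 5, 23])
24 → new pile 4 (tops now [1, 5, 23, 24])
9 → pile 3 (tops now [1, 5, 9, 24])
18 → pile 4 (tops now [1, 5, 9, 18])
22 → new pile 5 (tops now [1, 5, 9, 18, 22])
Five piles.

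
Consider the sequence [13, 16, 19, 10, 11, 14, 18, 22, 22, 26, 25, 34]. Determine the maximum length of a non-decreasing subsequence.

8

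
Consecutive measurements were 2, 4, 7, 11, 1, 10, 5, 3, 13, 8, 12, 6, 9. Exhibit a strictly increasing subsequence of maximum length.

Patience tails give the LIS length; then backtrack through the dp parents:
2 → extends → [2]
4 → extends → [2, 4]
7 → extends → [2, 4, 7]
11 → extends → [2, 4, 7, 11]
1 → replaces 2 → [1, 4, 7, 11]
10 → replaces 11 → [1, 4, 7, 10]
5 → replaces 7 → [1, 4, 5, 10]
3 → replaces 4 → [1, 3, 5, 10]
13 → extends → [1, 3, 5, 10, 13]
8 → replaces 10 → [1, 3, 5, 8, 13]
12 → replaces 13 → [1, 3, 5, 8, 12]
6 → replaces 8 → [1, 3, 5, 6, 12]
9 → replaces 12 → [1, 3, 5, 6, 9]
Length 5; one witness is 2, 4, 7, 11, 13.

2, 4, 7, 11, 13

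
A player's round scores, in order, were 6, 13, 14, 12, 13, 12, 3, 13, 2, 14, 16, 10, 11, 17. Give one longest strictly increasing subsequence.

Patience tails give the LIS length; then backtrack through the dp parents:
6 → extends → [6]
13 → extends → [6, 13]
14 → extends → [6, 13, 14]
12 → replaces 13 → [6, 12, 14]
13 → replaces 14 → [6, 12, 13]
12 → already a tail → [6, 12, 13]
3 → replaces 6 → [3, 12, 13]
13 → already a tail → [3, 12, 13]
2 → replaces 3 → [2, 12, 13]
14 → extends → [2, 12, 13, 14]
16 → extends → [2, 12, 13, 14, 16]
10 → replaces 12 → [2, 10, 13, 14, 16]
11 → replaces 13 → [2, 10, 11, 14, 16]
17 → extends → [2, 10, 11, 14, 16, 17]
Length 6; one witness is 6, 12, 13, 14, 16, 17.

6, 12, 13, 14, 16, 17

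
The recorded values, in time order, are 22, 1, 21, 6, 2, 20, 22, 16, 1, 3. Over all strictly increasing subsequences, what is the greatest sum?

Let S[i] be the best sum of a strictly increasing subsequence ending at i:
i:      1  2  3  4  5  6  7  8  9 10
a[i]:  22  1 21  6  2 20 22 16  1  3
S:     22  1 22  7  3 27 49 23  1  6
Maximum is 49 (e.g. 1 + 6 + 20 + 22).

49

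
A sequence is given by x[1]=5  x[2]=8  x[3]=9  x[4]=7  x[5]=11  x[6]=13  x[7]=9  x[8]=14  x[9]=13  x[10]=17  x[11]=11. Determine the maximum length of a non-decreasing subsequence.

Track the smallest tail for each achievable length (allowing ties):
5 → extends → [5]
8 → extends → [5, 8]
9 → extends → [5, 8, 9]
7 → replaces 8 → [5, 7, 9]
11 → extends → [5, 7, 9, 11]
13 → extends → [5, 7, 9, 11, 13]
9 → replaces 11 → [5, 7, 9, 9, 13]
14 → extends → [5, 7, 9, 9, 13, 14]
13 → replaces 14 → [5, 7, 9, 9, 13, 13]
17 → extends → [5, 7, 9, 9, 13, 13, 17]
11 → replaces 13 → [5, 7, 9, 9, 11, 13, 17]
Seven tails, so the longest non-decreasing subsequence has length 7 (e.g. 5, 8, 9, 11, 13, 14, 17).

7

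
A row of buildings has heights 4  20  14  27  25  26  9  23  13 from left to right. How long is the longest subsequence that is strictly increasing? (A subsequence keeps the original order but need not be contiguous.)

Track the smallest tail for each achievable length (strict):
4 → extends → [4]
20 → extends → [4, 20]
14 → replaces 20 → [4, 14]
27 → extends → [4, 14, 27]
25 → replaces 27 → [4, 14, 25]
26 → extends → [4, 14, 25, 26]
9 → replaces 14 → [4, 9, 25, 26]
23 → replaces 25 → [4, 9, 23, 26]
13 → replaces 23 → [4, 9, 13, 26]
Four tails, so the longest strictly increasing subsequence has length 4 (e.g. 4, 20, 25, 26).

4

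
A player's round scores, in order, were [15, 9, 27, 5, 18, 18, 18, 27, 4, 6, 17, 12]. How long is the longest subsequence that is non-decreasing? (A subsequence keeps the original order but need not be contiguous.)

5

Track the smallest tail for each achievable length (allowing ties):
15 → extends → [15]
9 → replaces 15 → [9]
27 → extends → [9, 27]
5 → replaces 9 → [5, 27]
18 → replaces 27 → [5, 18]
18 → extends → [5, 18, 18]
18 → extends → [5, 18, 18, 18]
27 → extends → [5, 18, 18, 18, 27]
4 → replaces 5 → [4, 18, 18, 18, 27]
6 → replaces 18 → [4, 6, 18, 18, 27]
17 → replaces 18 → [4, 6, 17, 18, 27]
12 → replaces 17 → [4, 6, 12, 18, 27]
Five tails, so the longest non-decreasing subsequence has length 5 (e.g. 15, 18, 18, 18, 27).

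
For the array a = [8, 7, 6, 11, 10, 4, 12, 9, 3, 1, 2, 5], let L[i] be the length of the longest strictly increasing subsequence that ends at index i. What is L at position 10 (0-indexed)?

dp[i] = 1 + max{dp[j] : j<i, a[j]<a[i]} (or 1 if no such j):
i:      0  1  2  3  4  5  6  7  8  9 10 11
a[i]:   8  7  6 11 10  4 12  9  3  1  2  5
dp:     1  1  1  2  2  1  3  2  1  1  2  3
At index 10 the value is 2.

2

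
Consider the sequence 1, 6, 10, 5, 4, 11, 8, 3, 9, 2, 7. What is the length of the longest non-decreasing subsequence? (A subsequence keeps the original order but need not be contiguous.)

Let dp[i] be the length of the longest such subsequence ending at index i:
i:      1  2  3  4  5  6  7  8  9 10 11
a[i]:   1  6 10  5  4 11  8  3  9  2  7
dp:     1  2  3  2  2  4  3  2  4  2  3
Maximum dp value is 4.

4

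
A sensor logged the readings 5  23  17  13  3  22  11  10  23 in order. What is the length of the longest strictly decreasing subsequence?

Negate each value so 'decreasing' becomes 'increasing', then run patience tails on the negated sequence:
-5 → extends → [-5]
-23 → replaces -5 → [-23]
-17 → extends → [-23, -17]
-13 → extends → [-23, -17, -13]
-3 → extends → [-23, -17, -13, -3]
-22 → replaces -17 → [-23, -22, -13, -3]
-11 → replaces -3 → [-23, -22, -13, -11]
-10 → extends → [-23, -22, -13, -11, -10]
-23 → already a tail → [-23, -22, -13, -11, -10]
Five tails, so the longest strictly decreasing subsequence of the original has length 5.

5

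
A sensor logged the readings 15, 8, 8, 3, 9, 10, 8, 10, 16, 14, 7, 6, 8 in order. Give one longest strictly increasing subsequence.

8, 9, 10, 16

Patience tails give the LIS length; then backtrack through the dp parents:
15 → extends → [15]
8 → replaces 15 → [8]
8 → already a tail → [8]
3 → replaces 8 → [3]
9 → extends → [3, 9]
10 → extends → [3, 9, 10]
8 → replaces 9 → [3, 8, 10]
10 → already a tail → [3, 8, 10]
16 → extends → [3, 8, 10, 16]
14 → replaces 16 → [3, 8, 10, 14]
7 → replaces 8 → [3, 7, 10, 14]
6 → replaces 7 → [3, 6, 10, 14]
8 → replaces 10 → [3, 6, 8, 14]
Length 4; one witness is 8, 9, 10, 16.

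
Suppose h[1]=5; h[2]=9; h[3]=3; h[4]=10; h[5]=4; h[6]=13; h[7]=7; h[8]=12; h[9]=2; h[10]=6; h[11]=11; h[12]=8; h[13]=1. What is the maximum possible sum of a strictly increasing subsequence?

Let S[i] be the best sum of a strictly increasing subsequence ending at i:
i:      1  2  3  4  5  6  7  8  9 10 11 12 13
h[i]:   5  9  3 10  4 13  7 12  2  6 11  8  1
S:      5 14  3 24  7 37 14 36  2 13 35 22  1
Maximum is 37 (e.g. 5 + 9 + 10 + 13).

37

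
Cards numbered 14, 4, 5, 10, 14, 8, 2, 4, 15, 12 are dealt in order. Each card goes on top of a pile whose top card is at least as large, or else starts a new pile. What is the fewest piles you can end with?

Place each on the leftmost legal pile:
14 → new pile 1 (tops now [14])
4 → pile 1 (tops now [4])
5 → new pile 2 (tops now [4, 5])
10 → new pile 3 (tops now [4, 5, 10])
14 → new pile 4 (tops now [4, 5, 10, 14])
8 → pile 3 (tops now [4, 5, 8, 14])
2 → pile 1 (tops now [2, 5, 8, 14])
4 → pile 2 (tops now [2, 4, 8, 14])
15 → new pile 5 (tops now [2, 4, 8, 14, 15])
12 → pile 4 (tops now [2, 4, 8, 12, 15])
Five piles.

5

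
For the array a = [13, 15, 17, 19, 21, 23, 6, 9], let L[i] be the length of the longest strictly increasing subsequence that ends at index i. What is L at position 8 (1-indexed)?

dp[i] = 1 + max{dp[j] : j<i, a[j]<a[i]} (or 1 if no such j):
i:      1  2  3  4  5  6  7  8
a[i]:  13 15 17 19 21 23  6  9
dp:     1  2  3  4  5  6  1  2
At index 8 the value is 2.

2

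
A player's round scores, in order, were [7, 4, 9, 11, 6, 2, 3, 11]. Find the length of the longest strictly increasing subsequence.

3

Track the smallest tail for each achievable length (strict):
7 → extends → [7]
4 → replaces 7 → [4]
9 → extends → [4, 9]
11 → extends → [4, 9, 11]
6 → replaces 9 → [4, 6, 11]
2 → replaces 4 → [2, 6, 11]
3 → replaces 6 → [2, 3, 11]
11 → already a tail → [2, 3, 11]
Three tails, so the longest strictly increasing subsequence has length 3 (e.g. 7, 9, 11).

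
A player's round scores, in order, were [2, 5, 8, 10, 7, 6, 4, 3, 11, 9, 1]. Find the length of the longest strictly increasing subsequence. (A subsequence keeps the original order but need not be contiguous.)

5

Track the smallest tail for each achievable length (strict):
2 → extends → [2]
5 → extends → [2, 5]
8 → extends → [2, 5, 8]
10 → extends → [2, 5, 8, 10]
7 → replaces 8 → [2, 5, 7, 10]
6 → replaces 7 → [2, 5, 6, 10]
4 → replaces 5 → [2, 4, 6, 10]
3 → replaces 4 → [2, 3, 6, 10]
11 → extends → [2, 3, 6, 10, 11]
9 → replaces 10 → [2, 3, 6, 9, 11]
1 → replaces 2 → [1, 3, 6, 9, 11]
Five tails, so the longest strictly increasing subsequence has length 5 (e.g. 2, 5, 8, 10, 11).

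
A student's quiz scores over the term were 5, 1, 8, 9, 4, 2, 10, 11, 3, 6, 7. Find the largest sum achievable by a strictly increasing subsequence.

43

Let S[i] be the best sum of a strictly increasing subsequence ending at i:
i:      1  2  3  4  5  6  7  8  9 10 11
a[i]:   5  1  8  9  4  2 10 11  3  6  7
S:      5  1 13 22  5  3 32 43  6 12 19
Maximum is 43 (e.g. 5 + 8 + 9 + 10 + 11).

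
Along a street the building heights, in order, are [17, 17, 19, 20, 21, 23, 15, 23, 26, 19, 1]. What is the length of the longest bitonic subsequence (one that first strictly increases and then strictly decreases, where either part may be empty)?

8

inc[i] = longest strictly increasing subsequence ending at i; dec[i] = longest strictly decreasing subsequence starting at i:
i:      1  2  3  4  5  6  7  8  9 10 11
a[i]:  17 17 19 20 21 23 15 23 26 19  1
inc:    1  1  2  3  4  5  1  5  6  2  1
dec:    3  3  3  3  3  3  2  3  3  2  1
Best peak at i=9 (value 26): inc=6, dec=3, length 6+3−1 = 8.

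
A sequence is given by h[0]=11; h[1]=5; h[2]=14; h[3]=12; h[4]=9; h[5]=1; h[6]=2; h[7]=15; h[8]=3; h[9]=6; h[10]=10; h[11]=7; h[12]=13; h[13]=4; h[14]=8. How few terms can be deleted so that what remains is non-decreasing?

9

Fewest deletions = n − (longest non-decreasing subsequence).
i:      0  1  2  3  4  5  6  7  8  9 10 11 12 13 14
h[i]:  11  5 14 12  9  1  2 15  3  6 10  7 13  4  8
dp:     1  1  2  2  2  1  2  3  3  4  5  5  6  4  6
max dp = 6, so deletions = 15 − 6 = 9.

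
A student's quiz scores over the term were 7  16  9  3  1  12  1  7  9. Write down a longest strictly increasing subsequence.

7, 9, 12

Patience tails give the LIS length; then backtrack through the dp parents:
7 → extends → [7]
16 → extends → [7, 16]
9 → replaces 16 → [7, 9]
3 → replaces 7 → [3, 9]
1 → replaces 3 → [1, 9]
12 → extends → [1, 9, 12]
1 → already a tail → [1, 9, 12]
7 → replaces 9 → [1, 7, 12]
9 → replaces 12 → [1, 7, 9]
Length 3; one witness is 7, 9, 12.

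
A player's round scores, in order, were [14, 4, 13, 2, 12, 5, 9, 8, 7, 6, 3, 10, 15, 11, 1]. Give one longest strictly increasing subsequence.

Patience tails give the LIS length; then backtrack through the dp parents:
14 → extends → [14]
4 → replaces 14 → [4]
13 → extends → [4, 13]
2 → replaces 4 → [2, 13]
12 → replaces 13 → [2, 12]
5 → replaces 12 → [2, 5]
9 → extends → [2, 5, 9]
8 → replaces 9 → [2, 5, 8]
7 → replaces 8 → [2, 5, 7]
6 → replaces 7 → [2, 5, 6]
3 → replaces 5 → [2, 3, 6]
10 → extends → [2, 3, 6, 10]
15 → extends → [2, 3, 6, 10, 15]
11 → replaces 15 → [2, 3, 6, 10, 11]
1 → replaces 2 → [1, 3, 6, 10, 11]
Length 5; one witness is 4, 5, 9, 10, 15.

4, 5, 9, 10, 15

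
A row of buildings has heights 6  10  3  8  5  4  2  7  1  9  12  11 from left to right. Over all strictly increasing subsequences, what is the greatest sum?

36

Let S[i] be the best sum of a strictly increasing subsequence ending at i:
i:      1  2  3  4  5  6  7  8  9 10 11 12
a[i]:   6 10  3  8  5  4  2  7  1  9 12 11
S:      6 16  3 14  8  7  2 15  1 24 36 35
Maximum is 36 (e.g. 3 + 5 + 7 + 9 + 12).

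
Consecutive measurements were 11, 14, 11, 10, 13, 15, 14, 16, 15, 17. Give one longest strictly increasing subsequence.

11, 14, 15, 16, 17

Patience tails give the LIS length; then backtrack through the dp parents:
11 → extends → [11]
14 → extends → [11, 14]
11 → already a tail → [11, 14]
10 → replaces 11 → [10, 14]
13 → replaces 14 → [10, 13]
15 → extends → [10, 13, 15]
14 → replaces 15 → [10, 13, 14]
16 → extends → [10, 13, 14, 16]
15 → replaces 16 → [10, 13, 14, 15]
17 → extends → [10, 13, 14, 15, 17]
Length 5; one witness is 11, 14, 15, 16, 17.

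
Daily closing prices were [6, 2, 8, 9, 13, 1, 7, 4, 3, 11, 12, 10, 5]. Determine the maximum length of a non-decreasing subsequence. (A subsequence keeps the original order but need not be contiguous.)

Track the smallest tail for each achievable length (allowing ties):
6 → extends → [6]
2 → replaces 6 → [2]
8 → extends → [2, 8]
9 → extends → [2, 8, 9]
13 → extends → [2, 8, 9, 13]
1 → replaces 2 → [1, 8, 9, 13]
7 → replaces 8 → [1, 7, 9, 13]
4 → replaces 7 → [1, 4, 9, 13]
3 → replaces 4 → [1, 3, 9, 13]
11 → replaces 13 → [1, 3, 9, 11]
12 → extends → [1, 3, 9, 11, 12]
10 → replaces 11 → [1, 3, 9, 10, 12]
5 → replaces 9 → [1, 3, 5, 10, 12]
Five tails, so the longest non-decreasing subsequence has length 5 (e.g. 6, 8, 9, 11, 12).

5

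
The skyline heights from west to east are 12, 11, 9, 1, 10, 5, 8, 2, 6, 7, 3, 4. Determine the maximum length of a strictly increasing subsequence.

4

Let dp[i] be the length of the longest such subsequence ending at index i:
i:      1  2  3  4  5  6  7  8  9 10 11 12
a[i]:  12 11  9  1 10  5  8  2  6  7  3  4
dp:     1  1  1  1  2  2  3  2  3  4  3  4
Maximum dp value is 4.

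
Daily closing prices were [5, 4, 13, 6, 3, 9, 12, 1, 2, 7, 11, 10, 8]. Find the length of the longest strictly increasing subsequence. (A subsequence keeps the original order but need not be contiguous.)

Track the smallest tail for each achievable length (strict):
5 → extends → [5]
4 → replaces 5 → [4]
13 → extends → [4, 13]
6 → replaces 13 → [4, 6]
3 → replaces 4 → [3, 6]
9 → extends → [3, 6, 9]
12 → extends → [3, 6, 9, 12]
1 → replaces 3 → [1, 6, 9, 12]
2 → replaces 6 → [1, 2, 9, 12]
7 → replaces 9 → [1, 2, 7, 12]
11 → replaces 12 → [1, 2, 7, 11]
10 → replaces 11 → [1, 2, 7, 10]
8 → replaces 10 → [1, 2, 7, 8]
Four tails, so the longest strictly increasing subsequence has length 4 (e.g. 5, 6, 9, 12).

4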